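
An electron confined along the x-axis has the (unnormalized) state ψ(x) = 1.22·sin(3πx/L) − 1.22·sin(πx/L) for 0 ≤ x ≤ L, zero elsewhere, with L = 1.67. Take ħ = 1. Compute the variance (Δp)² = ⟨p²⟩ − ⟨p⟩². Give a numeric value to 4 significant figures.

Compute ⟨p⟩ and ⟨p²⟩ separately; (Δp)² = ⟨p²⟩ − ⟨p⟩².
d²/dx² sin(jπx/L) = −(jπ/L)²·sin(jπx/L); on 0 ≤ x ≤ L, ∫sin²(jπx/L) dx = L/2 and ∫sin(jπx/L)·sin(lπx/L) dx = 0 for j ≠ l, so only diagonal terms survive in ∫|ψ|² and ∫ψ·ψ″; ∫ψ·ψ′ dx = [ψ²/2] between the walls = 0.
Normalization: ∫|ψ|² dx = 2.4856.
⟨p⟩ = 0.0000 and ⟨p²⟩ = 17.694.
(Δp)² = 17.694 − (0.0000)² = 17.694.

17.69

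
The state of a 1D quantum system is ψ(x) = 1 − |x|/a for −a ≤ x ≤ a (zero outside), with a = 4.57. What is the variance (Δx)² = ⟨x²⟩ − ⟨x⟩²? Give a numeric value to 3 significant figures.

2.09

Compute ⟨x⟩ and ⟨x²⟩ separately, then (Δx)² = ⟨x²⟩ − ⟨x⟩².
ψ is even, so ∫ over [−a, a] = 2∫₀ᵃ with ψ = 1 − x/a there: ∫₀ᵃ (1 − x/a)² dx = a/3, ∫₀ᵃ x²(1 − x/a)² dx = a³/30, ∫₀ᵃ x⁴(1 − x/a)² dx = a⁵/105.
Normalization: ∫|ψ|² dx = 3.0467.
⟨x⟩ = 0.0000 and ⟨x²⟩ = 2.0885.
(Δx)² = 2.0885 − (0.0000)² = 2.0885.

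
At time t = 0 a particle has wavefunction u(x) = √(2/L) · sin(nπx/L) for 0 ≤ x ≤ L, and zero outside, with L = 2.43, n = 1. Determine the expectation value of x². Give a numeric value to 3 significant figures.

1.67

⟨x²⟩ = ∫ x²·|u|² dx (integrals over the domain).
With sin²θ = (1 − cos2θ)/2 on 0 ≤ x ≤ L: ∫sin²(nπx/L) dx = L/2, ∫x·sin²(nπx/L) dx = L²/4, ∫x²·sin²(nπx/L) dx = L³·(1/6 − 1/(4n²π²)); higher powers xᵏ the same way, integrating xᵏ·cos(2nπx/L) by parts.
⟨x²⟩ = 1.6692.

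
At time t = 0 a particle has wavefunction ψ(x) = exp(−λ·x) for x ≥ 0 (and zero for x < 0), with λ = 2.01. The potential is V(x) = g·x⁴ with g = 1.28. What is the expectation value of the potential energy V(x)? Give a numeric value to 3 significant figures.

0.118

⟨V⟩ = ∫ V(x)·|ψ|² dx / ∫|ψ|² dx.
Every integrand reduces to terms xʲ·e^(−2λx) on [0, ∞); use ∫₀^∞ xʲ·e^(−2λx) dx = j!/(2λ)^(j+1).
State is unnormalized: ∫|ψ|² dx = 0.24876, and ∫ψ*·V(x)·ψ dx = 0.029261, so ⟨V⟩ = 0.029261 / 0.24876.
⟨V⟩ = 0.11763.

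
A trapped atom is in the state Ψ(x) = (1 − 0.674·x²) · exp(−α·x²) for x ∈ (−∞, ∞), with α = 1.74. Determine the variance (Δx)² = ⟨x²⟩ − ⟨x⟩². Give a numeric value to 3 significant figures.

0.0964

Compute ⟨x⟩ and ⟨x²⟩ separately, then (Δx)² = ⟨x²⟩ − ⟨x⟩².
Expand each integrand as polynomial × e^(−2αx²) and use ∫x^(2j)·e^(−2αx²) dx = (2j−1)!!/(4α)^j · √(π/(2α)), odd powers → 0; here √(π/(2α)) = 0.95013.
Normalization: ∫|Ψ|² dx = 0.79285.
⟨x⟩ = 0.0000 and ⟨x²⟩ = 0.096359.
(Δx)² = 0.096359 − (0.0000)² = 0.096359.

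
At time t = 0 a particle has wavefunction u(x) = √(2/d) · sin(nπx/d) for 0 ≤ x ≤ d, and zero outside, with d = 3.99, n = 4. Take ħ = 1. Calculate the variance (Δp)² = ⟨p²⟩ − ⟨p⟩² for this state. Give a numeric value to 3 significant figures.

Compute ⟨p⟩ and ⟨p²⟩ separately; (Δp)² = ⟨p²⟩ − ⟨p⟩².
d/dx sin(nπx/d) = (nπ/d)·cos(nπx/d) and d²/dx² sin(nπx/d) = −(nπ/d)²·sin(nπx/d); on 0 ≤ x ≤ d, ∫sin²(nπx/d) dx = d/2 and ∫sin(nπx/d)·cos(nπx/d) dx = 0.
⟨p⟩ = 0.0000 and ⟨p²⟩ = 9.9191.
(Δp)² = 9.9191 − (0.0000)² = 9.9191.

9.92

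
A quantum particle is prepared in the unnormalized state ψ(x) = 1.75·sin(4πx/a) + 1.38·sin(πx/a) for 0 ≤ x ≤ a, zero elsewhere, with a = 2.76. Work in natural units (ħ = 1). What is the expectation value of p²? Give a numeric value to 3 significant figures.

13.3

p² ψ = −ħ² d²ψ/dx²; ⟨p²⟩ = −ħ² ∫ ψ*·ψ'' dx / ∫|ψ|² dx.
d²/dx² sin(jπx/a) = −(jπ/a)²·sin(jπx/a); on 0 ≤ x ≤ a, ∫sin²(jπx/a) dx = a/2 and ∫sin(jπx/a)·sin(lπx/a) dx = 0 for j ≠ l, so only diagonal terms survive in ∫|ψ|² and ∫ψ·ψ″; ∫ψ·ψ′ dx = [ψ²/2] between the walls = 0.
State is unnormalized: ∫|ψ|² dx = 6.8543, and ∫ψ*·(−ħ² ψ'') dx = 91.016, so ⟨p²⟩ = 91.016 / 6.8543.
⟨p²⟩ = 13.279.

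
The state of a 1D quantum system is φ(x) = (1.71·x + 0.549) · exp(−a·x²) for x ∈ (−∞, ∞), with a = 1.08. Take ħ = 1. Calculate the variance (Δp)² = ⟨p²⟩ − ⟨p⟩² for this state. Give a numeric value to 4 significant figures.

2.575

Compute ⟨p⟩ and ⟨p²⟩ separately; (Δp)² = ⟨p²⟩ − ⟨p⟩².
Expand each integrand as polynomial × e^(−2ax²) and use ∫x^(2j)·e^(−2ax²) dx = (2j−1)!!/(4a)^j · √(π/(2a)), odd powers → 0; here √(π/(2a)) = 1.2060. Differentiate with the product rule, d/dx e^(−ax²) = −2ax·e^(−ax²).
Normalization: ∫|φ|² dx = 1.1798.
⟨p⟩ = 0.0000 and ⟨p²⟩ = 2.5745.
(Δp)² = 2.5745 − (0.0000)² = 2.5745.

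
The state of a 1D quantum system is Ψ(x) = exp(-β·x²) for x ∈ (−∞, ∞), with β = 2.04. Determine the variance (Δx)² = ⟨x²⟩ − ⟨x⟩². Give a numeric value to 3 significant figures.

Compute ⟨x⟩ and ⟨x²⟩ separately, then (Δx)² = ⟨x²⟩ − ⟨x⟩².
Gaussian moments: ∫x^(2j)·e^(−2βx²) dx = (2j−1)!!/(4β)^j · √(π/(2β)), odd powers integrate to 0; here √(π/(2β)) = 0.87750.
Normalization: ∫|Ψ|² dx = 0.87750.
⟨x⟩ = 0.0000 and ⟨x²⟩ = 0.12255.
(Δx)² = 0.12255 − (0.0000)² = 0.12255.

0.123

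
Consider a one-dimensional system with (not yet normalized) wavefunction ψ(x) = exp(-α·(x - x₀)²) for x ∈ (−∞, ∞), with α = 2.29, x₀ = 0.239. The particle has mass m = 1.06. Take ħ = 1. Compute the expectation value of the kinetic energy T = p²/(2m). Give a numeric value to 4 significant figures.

T = −(ħ²/2m) d²/dx², so ⟨T⟩ = −(ħ²/2m) ∫ ψ*·ψ'' dx / ∫|ψ|² dx; with m = 1.06.
Gaussian moments (u = x − x₀): ∫u^(2j)·e^(−2αu²) du = (2j−1)!!/(4α)^j · √(π/(2α)), odd powers integrate to 0; here √(π/(2α)) = 0.82821. Derivatives: d/dx e^(−αu²) = −2αu·e^(−αu²), d²/dx² e^(−αu²) = (4α²u² − 2α)·e^(−αu²).
State is unnormalized: ∫|ψ|² dx = 0.82821, and ∫ψ*·(−ħ²/2m · ψ'') dx = 0.89463, so ⟨T⟩ = 0.89463 / 0.82821.
⟨T⟩ = 1.0802.

1.080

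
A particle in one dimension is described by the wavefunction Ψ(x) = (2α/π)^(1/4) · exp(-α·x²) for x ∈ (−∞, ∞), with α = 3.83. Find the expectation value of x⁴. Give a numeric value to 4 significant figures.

0.01278

⟨x⁴⟩ = ∫ x⁴·|Ψ|² dx (integrals over the domain).
Gaussian moments: ∫x^(2j)·e^(−2αx²) dx = (2j−1)!!/(4α)^j · √(π/(2α)), odd powers integrate to 0; here √(π/(2α)) = 0.64041.
⟨x⁴⟩ = 0.012782.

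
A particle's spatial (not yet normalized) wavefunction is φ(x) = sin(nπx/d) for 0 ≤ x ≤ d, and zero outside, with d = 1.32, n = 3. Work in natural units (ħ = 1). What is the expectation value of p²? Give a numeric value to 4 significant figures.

p² φ = −ħ² d²φ/dx²; ⟨p²⟩ = −ħ² ∫ φ*·φ'' dx / ∫|φ|² dx.
d/dx sin(nπx/d) = (nπ/d)·cos(nπx/d) and d²/dx² sin(nπx/d) = −(nπ/d)²·sin(nπx/d); on 0 ≤ x ≤ d, ∫sin²(nπx/d) dx = d/2 and ∫sin(nπx/d)·cos(nπx/d) dx = 0.
State is unnormalized: ∫|φ|² dx = 0.66000, and ∫φ*·(−ħ² φ'') dx = 33.646, so ⟨p²⟩ = 33.646 / 0.66000.
⟨p²⟩ = 50.979.

50.98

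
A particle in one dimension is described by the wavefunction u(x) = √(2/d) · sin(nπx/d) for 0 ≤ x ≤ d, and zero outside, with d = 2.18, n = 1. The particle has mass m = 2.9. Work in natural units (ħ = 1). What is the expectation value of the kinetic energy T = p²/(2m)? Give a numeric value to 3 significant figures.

T = −(ħ²/2m) d²/dx², so ⟨T⟩ = −(ħ²/2m) ∫ u*·u'' dx; with m = 2.9.
d/dx sin(nπx/d) = (nπ/d)·cos(nπx/d) and d²/dx² sin(nπx/d) = −(nπ/d)²·sin(nπx/d); on 0 ≤ x ≤ d, ∫sin²(nπx/d) dx = d/2 and ∫sin(nπx/d)·cos(nπx/d) dx = 0.
⟨T⟩ = 0.35806.

0.358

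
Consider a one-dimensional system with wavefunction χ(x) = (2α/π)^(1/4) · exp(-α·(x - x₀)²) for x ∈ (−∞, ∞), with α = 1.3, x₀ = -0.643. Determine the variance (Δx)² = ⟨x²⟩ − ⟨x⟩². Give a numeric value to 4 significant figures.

0.1923

Compute ⟨x⟩ and ⟨x²⟩ separately, then (Δx)² = ⟨x²⟩ − ⟨x⟩².
Gaussian moments (u = x − x₀): ∫u^(2j)·e^(−2αu²) du = (2j−1)!!/(4α)^j · √(π/(2α)), odd powers integrate to 0; here √(π/(2α)) = 1.0992.
⟨x⟩ = -0.64300 and ⟨x²⟩ = 0.60576.
(Δx)² = 0.60576 − (-0.64300)² = 0.19231.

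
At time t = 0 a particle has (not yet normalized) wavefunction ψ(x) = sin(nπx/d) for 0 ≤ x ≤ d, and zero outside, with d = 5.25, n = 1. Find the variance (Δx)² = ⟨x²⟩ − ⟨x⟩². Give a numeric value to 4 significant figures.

0.9005

Compute ⟨x⟩ and ⟨x²⟩ separately, then (Δx)² = ⟨x²⟩ − ⟨x⟩².
With sin²θ = (1 − cos2θ)/2 on 0 ≤ x ≤ d: ∫sin²(nπx/d) dx = d/2, ∫x·sin²(nπx/d) dx = d²/4, ∫x²·sin²(nπx/d) dx = d³·(1/6 − 1/(4n²π²)); higher powers xᵏ the same way, integrating xᵏ·cos(2nπx/d) by parts.
Normalization: ∫|ψ|² dx = 2.6250.
⟨x⟩ = 2.6250 and ⟨x²⟩ = 7.7912.
(Δx)² = 7.7912 − (2.6250)² = 0.90054.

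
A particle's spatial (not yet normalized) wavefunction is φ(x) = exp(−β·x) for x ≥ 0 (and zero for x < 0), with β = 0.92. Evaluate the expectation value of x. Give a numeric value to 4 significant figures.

⟨x⟩ = ∫ x·|φ|² dx / ∫|φ|² dx (integrals over the domain).
Every integrand reduces to terms xʲ·e^(−2βx) on [0, ∞); use ∫₀^∞ xʲ·e^(−2βx) dx = j!/(2β)^(j+1).
State is unnormalized: ∫|φ|² dx = 0.54348, and ∫φ*·x·φ dx = 0.29537, so ⟨x⟩ = 0.29537 / 0.54348.
⟨x⟩ = 0.54348.

0.5435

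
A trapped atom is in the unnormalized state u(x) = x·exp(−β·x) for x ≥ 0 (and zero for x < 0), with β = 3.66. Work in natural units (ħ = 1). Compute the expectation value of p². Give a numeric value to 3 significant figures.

13.4

p² u = −ħ² d²u/dx²; ⟨p²⟩ = −ħ² ∫ u*·u'' dx / ∫|u|² dx.
Differentiate x·exp(−β·x) with the product rule; every integrand then reduces to terms xʲ·e^(−2βx) on [0, ∞), with ∫₀^∞ xʲ·e^(−2βx) dx = j!/(2β)^(j+1).
State is unnormalized: ∫|u|² dx = 0.0050991, and ∫u*·(−ħ² u'') dx = 0.068306, so ⟨p²⟩ = 0.068306 / 0.0050991.
⟨p²⟩ = 13.396.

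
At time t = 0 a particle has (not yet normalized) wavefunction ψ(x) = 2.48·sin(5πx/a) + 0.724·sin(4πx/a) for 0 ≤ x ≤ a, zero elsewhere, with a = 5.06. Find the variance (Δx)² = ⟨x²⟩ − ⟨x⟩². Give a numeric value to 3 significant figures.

Compute ⟨x⟩ and ⟨x²⟩ separately, then (Δx)² = ⟨x²⟩ − ⟨x⟩².
On 0 ≤ x ≤ a (j ≠ l): ∫sin²(jπx/a) dx = a/2, ∫sin(jπx/a)·sin(lπx/a) dx = 0; diagonal moments ∫x·sin²(jπx/a) dx = a²/4, ∫x²·sin²(jπx/a) dx = a³·(1/6 − 1/(4j²π²)); cross terms ∫x·sin(jπx/a)·sin(lπx/a) dx = 0 for j + l even and −4jla²/(π²(j² − l²)²) for j + l odd, ∫x²·sin(jπx/a)·sin(lπx/a) dx = (−1)^(j+l)·4jla³/(π²(j² − l²)²); higher powers the same way via product-to-sum and parts.
Normalization: ∫|ψ|² dx = 16.887.
⟨x⟩ = 1.9851 and ⟨x²⟩ = 5.7234.
(Δx)² = 5.7234 − (1.9851)² = 1.7826.

1.78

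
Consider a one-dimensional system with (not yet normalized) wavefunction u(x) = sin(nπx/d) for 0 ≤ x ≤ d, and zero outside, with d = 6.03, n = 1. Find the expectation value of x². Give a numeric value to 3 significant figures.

⟨x²⟩ = ∫ x²·|u|² dx / ∫|u|² dx (integrals over the domain).
With sin²θ = (1 − cos2θ)/2 on 0 ≤ x ≤ d: ∫sin²(nπx/d) dx = d/2, ∫x·sin²(nπx/d) dx = d²/4, ∫x²·sin²(nπx/d) dx = d³·(1/6 − 1/(4n²π²)); higher powers xᵏ the same way, integrating xᵏ·cos(2nπx/d) by parts.
State is unnormalized: ∫|u|² dx = 3.0150, and ∫u*·x²·u dx = 30.989, so ⟨x²⟩ = 30.989 / 3.0150.
⟨x²⟩ = 10.278.

10.3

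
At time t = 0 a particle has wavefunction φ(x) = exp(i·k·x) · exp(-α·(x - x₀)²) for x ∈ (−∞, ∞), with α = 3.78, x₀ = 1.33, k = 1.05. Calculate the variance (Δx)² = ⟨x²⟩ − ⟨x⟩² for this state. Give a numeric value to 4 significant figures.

0.06614

Compute ⟨x⟩ and ⟨x²⟩ separately, then (Δx)² = ⟨x²⟩ − ⟨x⟩².
Gaussian moments (u = x − x₀): ∫u^(2j)·e^(−2αu²) du = (2j−1)!!/(4α)^j · √(π/(2α)), odd powers integrate to 0; here √(π/(2α)) = 0.64464.
Normalization: ∫|φ|² dx = 0.64464.
⟨x⟩ = 1.3300 and ⟨x²⟩ = 1.8350.
(Δx)² = 1.8350 − (1.3300)² = 0.066138.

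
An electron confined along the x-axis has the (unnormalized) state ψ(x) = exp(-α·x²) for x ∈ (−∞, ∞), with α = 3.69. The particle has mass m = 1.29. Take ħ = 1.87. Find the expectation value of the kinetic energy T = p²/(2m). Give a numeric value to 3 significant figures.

T = −(ħ²/2m) d²/dx², so ⟨T⟩ = −(ħ²/2m) ∫ ψ*·ψ'' dx / ∫|ψ|² dx; with m = 1.29.
Gaussian moments: ∫x^(2j)·e^(−2αx²) dx = (2j−1)!!/(4α)^j · √(π/(2α)), odd powers integrate to 0; here √(π/(2α)) = 0.65245. Derivatives: d/dx e^(−αx²) = −2αx·e^(−αx²), d²/dx² e^(−αx²) = (4α²x² − 2α)·e^(−αx²).
State is unnormalized: ∫|ψ|² dx = 0.65245, and ∫ψ*·(−ħ²/2m · ψ'') dx = 3.2631, so ⟨T⟩ = 3.2631 / 0.65245.
⟨T⟩ = 5.0014.

5.00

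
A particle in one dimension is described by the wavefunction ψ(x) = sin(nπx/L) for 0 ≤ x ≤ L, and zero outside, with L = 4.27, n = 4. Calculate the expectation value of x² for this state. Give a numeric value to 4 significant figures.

6.020

⟨x²⟩ = ∫ x²·|ψ|² dx / ∫|ψ|² dx (integrals over the domain).
With sin²θ = (1 − cos2θ)/2 on 0 ≤ x ≤ L: ∫sin²(nπx/L) dx = L/2, ∫x·sin²(nπx/L) dx = L²/4, ∫x²·sin²(nπx/L) dx = L³·(1/6 − 1/(4n²π²)); higher powers xᵏ the same way, integrating xᵏ·cos(2nπx/L) by parts.
State is unnormalized: ∫|ψ|² dx = 2.1350, and ∫ψ*·x²·ψ dx = 12.852, so ⟨x²⟩ = 12.852 / 2.1350.
⟨x²⟩ = 6.0199.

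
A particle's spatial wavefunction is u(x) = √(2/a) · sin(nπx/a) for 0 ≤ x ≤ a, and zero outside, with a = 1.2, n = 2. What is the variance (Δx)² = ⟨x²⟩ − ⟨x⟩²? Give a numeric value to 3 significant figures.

0.102

Compute ⟨x⟩ and ⟨x²⟩ separately, then (Δx)² = ⟨x²⟩ − ⟨x⟩².
With sin²θ = (1 − cos2θ)/2 on 0 ≤ x ≤ a: ∫sin²(nπx/a) dx = a/2, ∫x·sin²(nπx/a) dx = a²/4, ∫x²·sin²(nπx/a) dx = a³·(1/6 − 1/(4n²π²)); higher powers xᵏ the same way, integrating xᵏ·cos(2nπx/a) by parts.
⟨x⟩ = 0.60000 and ⟨x²⟩ = 0.46176.
(Δx)² = 0.46176 − (0.60000)² = 0.10176.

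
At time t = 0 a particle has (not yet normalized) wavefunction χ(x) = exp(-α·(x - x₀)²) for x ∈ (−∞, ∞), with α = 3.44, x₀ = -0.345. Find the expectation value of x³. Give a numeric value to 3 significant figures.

⟨x³⟩ = ∫ x³·|χ|² dx / ∫|χ|² dx (integrals over the domain).
Gaussian moments (u = x − x₀): ∫u^(2j)·e^(−2αu²) du = (2j−1)!!/(4α)^j · √(π/(2α)), odd powers integrate to 0; here √(π/(2α)) = 0.67574.
State is unnormalized: ∫|χ|² dx = 0.67574, and ∫χ*·x³·χ dx = -0.078576, so ⟨x³⟩ = -0.078576 / 0.67574.
⟨x³⟩ = -0.11628.

-0.116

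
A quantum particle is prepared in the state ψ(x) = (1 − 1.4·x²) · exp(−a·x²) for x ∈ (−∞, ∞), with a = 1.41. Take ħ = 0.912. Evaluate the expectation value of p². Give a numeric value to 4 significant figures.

p² ψ = −ħ² d²ψ/dx²; ⟨p²⟩ = −ħ² ∫ ψ*·ψ'' dx / ∫|ψ|² dx.
Expand each integrand as polynomial × e^(−2ax²) and use ∫x^(2j)·e^(−2ax²) dx = (2j−1)!!/(4a)^j · √(π/(2a)), odd powers → 0; here √(π/(2a)) = 1.0555. Differentiate with the product rule, d/dx e^(−ax²) = −2ax·e^(−ax²).
State is unnormalized: ∫|ψ|² dx = 0.72659, and ∫ψ*·(−ħ² ψ'') dx = 2.3862, so ⟨p²⟩ = 2.3862 / 0.72659.
⟨p²⟩ = 3.2842.

3.284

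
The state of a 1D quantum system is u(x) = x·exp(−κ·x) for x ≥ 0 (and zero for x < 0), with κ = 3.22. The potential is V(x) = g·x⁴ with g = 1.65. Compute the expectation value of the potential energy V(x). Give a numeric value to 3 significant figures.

⟨V⟩ = ∫ V(x)·|u|² dx / ∫|u|² dx.
Every integrand reduces to terms xʲ·e^(−2κx) on [0, ∞); use ∫₀^∞ xʲ·e^(−2κx) dx = j!/(2κ)^(j+1).
State is unnormalized: ∫|u|² dx = 0.0074881, and ∫u*·V(x)·u dx = 0.0025859, so ⟨V⟩ = 0.0025859 / 0.0074881.
⟨V⟩ = 0.34534.

0.345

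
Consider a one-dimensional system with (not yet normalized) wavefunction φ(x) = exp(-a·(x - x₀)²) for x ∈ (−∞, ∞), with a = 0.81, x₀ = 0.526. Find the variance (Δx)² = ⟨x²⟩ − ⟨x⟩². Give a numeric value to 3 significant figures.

0.309

Compute ⟨x⟩ and ⟨x²⟩ separately, then (Δx)² = ⟨x²⟩ − ⟨x⟩².
Gaussian moments (u = x − x₀): ∫u^(2j)·e^(−2au²) du = (2j−1)!!/(4a)^j · √(π/(2a)), odd powers integrate to 0; here √(π/(2a)) = 1.3926.
Normalization: ∫|φ|² dx = 1.3926.
⟨x⟩ = 0.52600 and ⟨x²⟩ = 0.58532.
(Δx)² = 0.58532 − (0.52600)² = 0.30864.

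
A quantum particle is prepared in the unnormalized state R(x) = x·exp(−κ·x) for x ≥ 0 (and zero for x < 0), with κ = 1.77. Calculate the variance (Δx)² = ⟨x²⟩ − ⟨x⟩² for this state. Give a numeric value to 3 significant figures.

Compute ⟨x⟩ and ⟨x²⟩ separately, then (Δx)² = ⟨x²⟩ − ⟨x⟩².
Every integrand reduces to terms xʲ·e^(−2κx) on [0, ∞); use ∫₀^∞ xʲ·e^(−2κx) dx = j!/(2κ)^(j+1).
Normalization: ∫|R|² dx = 0.045084.
⟨x⟩ = 0.84746 and ⟨x²⟩ = 0.95758.
(Δx)² = 0.95758 − (0.84746)² = 0.23939.

0.239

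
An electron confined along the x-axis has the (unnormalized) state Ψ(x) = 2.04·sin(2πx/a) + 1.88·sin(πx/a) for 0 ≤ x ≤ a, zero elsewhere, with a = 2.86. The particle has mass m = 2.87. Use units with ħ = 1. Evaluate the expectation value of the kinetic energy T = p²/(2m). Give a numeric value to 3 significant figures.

0.551

T = −(ħ²/2m) d²/dx², so ⟨T⟩ = −(ħ²/2m) ∫ Ψ*·Ψ'' dx / ∫|Ψ|² dx; with m = 2.87.
d²/dx² sin(jπx/a) = −(jπ/a)²·sin(jπx/a); on 0 ≤ x ≤ a, ∫sin²(jπx/a) dx = a/2 and ∫sin(jπx/a)·sin(lπx/a) dx = 0 for j ≠ l, so only diagonal terms survive in ∫|Ψ|² and ∫Ψ·Ψ″; ∫Ψ·Ψ′ dx = [Ψ²/2] between the walls = 0.
State is unnormalized: ∫|Ψ|² dx = 11.005, and ∫Ψ*·(−ħ²/2m · Ψ'') dx = 6.0664, so ⟨T⟩ = 6.0664 / 11.005.
⟨T⟩ = 0.55123.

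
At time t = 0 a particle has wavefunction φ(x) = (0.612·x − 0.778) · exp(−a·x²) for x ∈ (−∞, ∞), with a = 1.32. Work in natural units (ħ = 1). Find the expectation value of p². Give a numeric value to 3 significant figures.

p² φ = −ħ² d²φ/dx²; ⟨p²⟩ = −ħ² ∫ φ*·φ'' dx / ∫|φ|² dx.
Expand each integrand as polynomial × e^(−2ax²) and use ∫x^(2j)·e^(−2ax²) dx = (2j−1)!!/(4a)^j · √(π/(2a)), odd powers → 0; here √(π/(2a)) = 1.0909. Differentiate with the product rule, d/dx e^(−ax²) = −2ax·e^(−ax²).
State is unnormalized: ∫|φ|² dx = 0.73767, and ∫φ*·(−ħ² φ'') dx = 1.1780, so ⟨p²⟩ = 1.1780 / 0.73767.
⟨p²⟩ = 1.5969.

1.60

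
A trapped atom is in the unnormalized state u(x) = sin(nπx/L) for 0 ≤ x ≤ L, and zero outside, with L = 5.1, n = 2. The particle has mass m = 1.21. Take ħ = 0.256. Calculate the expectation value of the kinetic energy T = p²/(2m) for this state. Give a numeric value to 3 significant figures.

0.0411

T = −(ħ²/2m) d²/dx², so ⟨T⟩ = −(ħ²/2m) ∫ u*·u'' dx / ∫|u|² dx; with m = 1.21.
d/dx sin(nπx/L) = (nπ/L)·cos(nπx/L) and d²/dx² sin(nπx/L) = −(nπ/L)²·sin(nπx/L); on 0 ≤ x ≤ L, ∫sin²(nπx/L) dx = L/2 and ∫sin(nπx/L)·cos(nπx/L) dx = 0.
State is unnormalized: ∫|u|² dx = 2.5500, and ∫u*·(−ħ²/2m · u'') dx = 0.10482, so ⟨T⟩ = 0.10482 / 2.5500.
⟨T⟩ = 0.041104.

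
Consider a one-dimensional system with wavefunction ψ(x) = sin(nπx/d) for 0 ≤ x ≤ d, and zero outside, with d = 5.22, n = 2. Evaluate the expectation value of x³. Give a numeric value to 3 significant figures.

⟨x³⟩ = ∫ x³·|ψ|² dx / ∫|ψ|² dx (integrals over the domain).
With sin²θ = (1 − cos2θ)/2 on 0 ≤ x ≤ d: ∫sin²(nπx/d) dx = d/2, ∫x·sin²(nπx/d) dx = d²/4, ∫x²·sin²(nπx/d) dx = d³·(1/6 − 1/(4n²π²)); higher powers xᵏ the same way, integrating xᵏ·cos(2nπx/d) by parts.
State is unnormalized: ∫|ψ|² dx = 2.6100, and ∫ψ*·x³·ψ dx = 85.757, so ⟨x³⟩ = 85.757 / 2.6100.
⟨x³⟩ = 32.857.

32.9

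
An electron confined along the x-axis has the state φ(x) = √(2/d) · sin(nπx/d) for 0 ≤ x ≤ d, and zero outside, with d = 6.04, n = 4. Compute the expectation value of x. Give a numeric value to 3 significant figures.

3.02

⟨x⟩ = ∫ x·|φ|² dx (integrals over the domain).
With sin²θ = (1 − cos2θ)/2 on 0 ≤ x ≤ d: ∫sin²(nπx/d) dx = d/2, ∫x·sin²(nπx/d) dx = d²/4, ∫x²·sin²(nπx/d) dx = d³·(1/6 − 1/(4n²π²)); higher powers xᵏ the same way, integrating xᵏ·cos(2nπx/d) by parts.
⟨x⟩ = 3.0200.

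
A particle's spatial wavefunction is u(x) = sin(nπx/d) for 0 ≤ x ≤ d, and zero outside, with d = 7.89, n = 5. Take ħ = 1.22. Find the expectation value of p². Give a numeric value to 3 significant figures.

p² u = −ħ² d²u/dx²; ⟨p²⟩ = −ħ² ∫ u*·u'' dx / ∫|u|² dx.
d/dx sin(nπx/d) = (nπ/d)·cos(nπx/d) and d²/dx² sin(nπx/d) = −(nπ/d)²·sin(nπx/d); on 0 ≤ x ≤ d, ∫sin²(nπx/d) dx = d/2 and ∫sin(nπx/d)·cos(nπx/d) dx = 0.
State is unnormalized: ∫|u|² dx = 3.9450, and ∫u*·(−ħ² u'') dx = 23.273, so ⟨p²⟩ = 23.273 / 3.9450.
⟨p²⟩ = 5.8994.

5.90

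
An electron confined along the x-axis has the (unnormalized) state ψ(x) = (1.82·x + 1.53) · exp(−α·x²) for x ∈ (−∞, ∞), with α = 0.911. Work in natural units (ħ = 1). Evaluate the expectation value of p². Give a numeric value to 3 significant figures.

1.42

p² ψ = −ħ² d²ψ/dx²; ⟨p²⟩ = −ħ² ∫ ψ*·ψ'' dx / ∫|ψ|² dx.
Expand each integrand as polynomial × e^(−2αx²) and use ∫x^(2j)·e^(−2αx²) dx = (2j−1)!!/(4α)^j · √(π/(2α)), odd powers → 0; here √(π/(2α)) = 1.3131. Differentiate with the product rule, d/dx e^(−αx²) = −2αx·e^(−αx²).
State is unnormalized: ∫|ψ|² dx = 4.2675, and ∫ψ*·(−ħ² ψ'') dx = 6.0624, so ⟨p²⟩ = 6.0624 / 4.2675.
⟨p²⟩ = 1.4206.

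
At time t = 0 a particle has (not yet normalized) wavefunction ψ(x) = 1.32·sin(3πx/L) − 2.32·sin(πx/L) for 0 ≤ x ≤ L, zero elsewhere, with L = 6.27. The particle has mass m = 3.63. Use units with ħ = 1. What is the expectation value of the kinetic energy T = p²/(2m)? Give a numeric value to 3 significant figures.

T = −(ħ²/2m) d²/dx², so ⟨T⟩ = −(ħ²/2m) ∫ ψ*·ψ'' dx / ∫|ψ|² dx; with m = 3.63.
d²/dx² sin(jπx/L) = −(jπ/L)²·sin(jπx/L); on 0 ≤ x ≤ L, ∫sin²(jπx/L) dx = L/2 and ∫sin(jπx/L)·sin(lπx/L) dx = 0 for j ≠ l, so only diagonal terms survive in ∫|ψ|² and ∫ψ·ψ″; ∫ψ·ψ′ dx = [ψ²/2] between the walls = 0.
State is unnormalized: ∫|ψ|² dx = 22.336, and ∫ψ*·(−ħ²/2m · ψ'') dx = 2.2835, so ⟨T⟩ = 2.2835 / 22.336.
⟨T⟩ = 0.10223.

0.102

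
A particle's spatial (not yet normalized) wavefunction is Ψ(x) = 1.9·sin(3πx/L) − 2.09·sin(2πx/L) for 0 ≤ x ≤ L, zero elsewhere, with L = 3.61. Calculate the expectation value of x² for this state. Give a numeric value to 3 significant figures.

6.74

⟨x²⟩ = ∫ x²·|Ψ|² dx / ∫|Ψ|² dx (integrals over the domain).
On 0 ≤ x ≤ L (j ≠ l): ∫sin²(jπx/L) dx = L/2, ∫sin(jπx/L)·sin(lπx/L) dx = 0; diagonal moments ∫x·sin²(jπx/L) dx = L²/4, ∫x²·sin²(jπx/L) dx = L³·(1/6 − 1/(4j²π²)); cross terms ∫x·sin(jπx/L)·sin(lπx/L) dx = 0 for j + l even and −4jlL²/(π²(j² − l²)²) for j + l odd, ∫x²·sin(jπx/L)·sin(lπx/L) dx = (−1)^(j+l)·4jlL³/(π²(j² − l²)²); higher powers the same way via product-to-sum and parts.
State is unnormalized: ∫|Ψ|² dx = 14.400, and ∫Ψ*·x²·Ψ dx = 97.120, so ⟨x²⟩ = 97.120 / 14.400.
⟨x²⟩ = 6.7442.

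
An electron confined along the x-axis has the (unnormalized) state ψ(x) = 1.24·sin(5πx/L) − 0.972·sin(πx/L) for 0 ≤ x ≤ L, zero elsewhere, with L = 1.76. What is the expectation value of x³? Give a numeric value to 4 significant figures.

⟨x³⟩ = ∫ x³·|ψ|² dx / ∫|ψ|² dx (integrals over the domain).
On 0 ≤ x ≤ L (j ≠ l): ∫sin²(jπx/L) dx = L/2, ∫sin(jπx/L)·sin(lπx/L) dx = 0; diagonal moments ∫x·sin²(jπx/L) dx = L²/4, ∫x²·sin²(jπx/L) dx = L³·(1/6 − 1/(4j²π²)); cross terms ∫x·sin(jπx/L)·sin(lπx/L) dx = 0 for j + l even and −4jlL²/(π²(j² − l²)²) for j + l odd, ∫x²·sin(jπx/L)·sin(lπx/L) dx = (−1)^(j+l)·4jlL³/(π²(j² − l²)²); higher powers the same way via product-to-sum and parts.
State is unnormalized: ∫|ψ|² dx = 2.1845, and ∫ψ*·x³·ψ dx = 2.4884, so ⟨x³⟩ = 2.4884 / 2.1845.
⟨x³⟩ = 1.1391.

1.139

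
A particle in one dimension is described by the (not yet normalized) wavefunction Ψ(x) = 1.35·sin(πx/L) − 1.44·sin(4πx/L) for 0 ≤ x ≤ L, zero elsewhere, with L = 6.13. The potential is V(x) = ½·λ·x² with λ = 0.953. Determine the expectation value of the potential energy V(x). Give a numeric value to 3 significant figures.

5.77

⟨V⟩ = ∫ V(x)·|Ψ|² dx / ∫|Ψ|² dx.
On 0 ≤ x ≤ L (j ≠ l): ∫sin²(jπx/L) dx = L/2, ∫sin(jπx/L)·sin(lπx/L) dx = 0; diagonal moments ∫x·sin²(jπx/L) dx = L²/4, ∫x²·sin²(jπx/L) dx = L³·(1/6 − 1/(4j²π²)); cross terms ∫x·sin(jπx/L)·sin(lπx/L) dx = 0 for j + l even and −4jlL²/(π²(j² − l²)²) for j + l odd, ∫x²·sin(jπx/L)·sin(lπx/L) dx = (−1)^(j+l)·4jlL³/(π²(j² − l²)²); higher powers the same way via product-to-sum and parts.
State is unnormalized: ∫|Ψ|² dx = 11.942, and ∫Ψ*·V(x)·Ψ dx = 68.920, so ⟨V⟩ = 68.920 / 11.942.
⟨V⟩ = 5.7715.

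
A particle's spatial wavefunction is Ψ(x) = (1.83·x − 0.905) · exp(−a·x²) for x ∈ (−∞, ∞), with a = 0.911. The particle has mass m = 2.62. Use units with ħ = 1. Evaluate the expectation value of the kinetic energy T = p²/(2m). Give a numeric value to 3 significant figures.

T = −(ħ²/2m) d²/dx², so ⟨T⟩ = −(ħ²/2m) ∫ Ψ*·Ψ'' dx / ∫|Ψ|² dx; with m = 2.62.
Expand each integrand as polynomial × e^(−2ax²) and use ∫x^(2j)·e^(−2ax²) dx = (2j−1)!!/(4a)^j · √(π/(2a)), odd powers → 0; here √(π/(2a)) = 1.3131. Differentiate with the product rule, d/dx e^(−ax²) = −2ax·e^(−ax²).
State is unnormalized: ∫|Ψ|² dx = 2.2822, and ∫Ψ*·(−ħ²/2m · Ψ'') dx = 0.81638, so ⟨T⟩ = 0.81638 / 2.2822.
⟨T⟩ = 0.35771.

0.358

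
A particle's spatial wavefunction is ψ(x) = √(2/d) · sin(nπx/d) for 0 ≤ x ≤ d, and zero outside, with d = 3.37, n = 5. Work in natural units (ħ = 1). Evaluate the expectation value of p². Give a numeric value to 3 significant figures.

21.7

p² ψ = −ħ² d²ψ/dx²; ⟨p²⟩ = −ħ² ∫ ψ*·ψ'' dx.
d/dx sin(nπx/d) = (nπ/d)·cos(nπx/d) and d²/dx² sin(nπx/d) = −(nπ/d)²·sin(nπx/d); on 0 ≤ x ≤ d, ∫sin²(nπx/d) dx = d/2 and ∫sin(nπx/d)·cos(nπx/d) dx = 0.
⟨p²⟩ = 21.726.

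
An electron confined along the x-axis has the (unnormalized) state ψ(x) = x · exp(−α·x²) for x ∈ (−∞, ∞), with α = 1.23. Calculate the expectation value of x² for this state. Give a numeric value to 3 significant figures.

0.610

⟨x²⟩ = ∫ x²·|ψ|² dx / ∫|ψ|² dx (integrals over the domain).
Expand each integrand as polynomial × e^(−2αx²) and use ∫x^(2j)·e^(−2αx²) dx = (2j−1)!!/(4α)^j · √(π/(2α)), odd powers → 0; here √(π/(2α)) = 1.1301.
State is unnormalized: ∫|ψ|² dx = 0.22969, and ∫ψ*·x²·ψ dx = 0.14005, so ⟨x²⟩ = 0.14005 / 0.22969.
⟨x²⟩ = 0.60976.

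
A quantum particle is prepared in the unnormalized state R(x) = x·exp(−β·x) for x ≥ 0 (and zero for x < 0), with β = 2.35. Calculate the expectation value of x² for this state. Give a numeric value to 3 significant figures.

⟨x²⟩ = ∫ x²·|R|² dx / ∫|R|² dx (integrals over the domain).
Every integrand reduces to terms xʲ·e^(−2βx) on [0, ∞); use ∫₀^∞ xʲ·e^(−2βx) dx = j!/(2β)^(j+1).
State is unnormalized: ∫|R|² dx = 0.019264, and ∫R*·x²·R dx = 0.010465, so ⟨x²⟩ = 0.010465 / 0.019264.
⟨x²⟩ = 0.54323.

0.543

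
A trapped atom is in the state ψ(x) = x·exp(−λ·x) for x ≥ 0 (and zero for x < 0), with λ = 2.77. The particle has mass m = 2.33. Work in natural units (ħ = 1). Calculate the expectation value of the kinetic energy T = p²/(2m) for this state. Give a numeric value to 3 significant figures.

T = −(ħ²/2m) d²/dx², so ⟨T⟩ = −(ħ²/2m) ∫ ψ*·ψ'' dx / ∫|ψ|² dx; with m = 2.33.
Differentiate x·exp(−λ·x) with the product rule; every integrand then reduces to terms xʲ·e^(−2λx) on [0, ∞), with ∫₀^∞ xʲ·e^(−2λx) dx = j!/(2λ)^(j+1).
State is unnormalized: ∫|ψ|² dx = 0.011763, and ∫ψ*·(−ħ²/2m · ψ'') dx = 0.019368, so ⟨T⟩ = 0.019368 / 0.011763.
⟨T⟩ = 1.6465.

1.65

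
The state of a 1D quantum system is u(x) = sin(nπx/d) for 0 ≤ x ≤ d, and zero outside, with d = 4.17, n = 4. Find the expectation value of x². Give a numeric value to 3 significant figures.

5.74

⟨x²⟩ = ∫ x²·|u|² dx / ∫|u|² dx (integrals over the domain).
With sin²θ = (1 − cos2θ)/2 on 0 ≤ x ≤ d: ∫sin²(nπx/d) dx = d/2, ∫x·sin²(nπx/d) dx = d²/4, ∫x²·sin²(nπx/d) dx = d³·(1/6 − 1/(4n²π²)); higher powers xᵏ the same way, integrating xᵏ·cos(2nπx/d) by parts.
State is unnormalized: ∫|u|² dx = 2.0850, and ∫u*·x²·u dx = 11.970, so ⟨x²⟩ = 11.970 / 2.0850.
⟨x²⟩ = 5.7412.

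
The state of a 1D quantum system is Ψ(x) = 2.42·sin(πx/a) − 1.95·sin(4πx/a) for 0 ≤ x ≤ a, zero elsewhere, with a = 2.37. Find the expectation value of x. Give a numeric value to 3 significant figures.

1.22

⟨x⟩ = ∫ x·|Ψ|² dx / ∫|Ψ|² dx (integrals over the domain).
On 0 ≤ x ≤ a (j ≠ l): ∫sin²(jπx/a) dx = a/2, ∫sin(jπx/a)·sin(lπx/a) dx = 0; diagonal moments ∫x·sin²(jπx/a) dx = a²/4, ∫x²·sin²(jπx/a) dx = a³·(1/6 − 1/(4j²π²)); cross terms ∫x·sin(jπx/a)·sin(lπx/a) dx = 0 for j + l even and −4jla²/(π²(j² − l²)²) for j + l odd, ∫x²·sin(jπx/a)·sin(lπx/a) dx = (−1)^(j+l)·4jla³/(π²(j² − l²)²); higher powers the same way via product-to-sum and parts.
State is unnormalized: ∫|Ψ|² dx = 11.446, and ∫Ψ*·x·Ψ dx = 13.945, so ⟨x⟩ = 13.945 / 11.446.
⟨x⟩ = 1.2184.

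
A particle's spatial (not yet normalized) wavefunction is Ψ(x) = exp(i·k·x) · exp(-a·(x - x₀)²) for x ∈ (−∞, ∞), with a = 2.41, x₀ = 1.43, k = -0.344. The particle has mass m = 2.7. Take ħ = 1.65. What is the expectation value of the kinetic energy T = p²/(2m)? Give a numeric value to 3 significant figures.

T = −(ħ²/2m) d²/dx², so ⟨T⟩ = −(ħ²/2m) ∫ Ψ*·Ψ'' dx / ∫|Ψ|² dx; with m = 2.7.
Gaussian moments (u = x − x₀): ∫u^(2j)·e^(−2au²) du = (2j−1)!!/(4a)^j · √(π/(2a)), odd powers integrate to 0; here √(π/(2a)) = 0.80733. Derivatives: Ψ′ = (ik − 2au)·Ψ, Ψ″ = ((ik − 2au)² − 2a)·Ψ; the odd-in-u pieces drop out.
State is unnormalized: ∫|Ψ|² dx = 0.80733, and ∫Ψ*·(−ħ²/2m · Ψ'') dx = 1.0291, so ⟨T⟩ = 1.0291 / 0.80733.
⟨T⟩ = 1.2747.

1.27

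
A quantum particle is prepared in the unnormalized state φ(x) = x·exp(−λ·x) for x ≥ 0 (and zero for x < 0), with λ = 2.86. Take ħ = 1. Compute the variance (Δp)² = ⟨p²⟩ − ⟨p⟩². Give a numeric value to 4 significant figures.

Compute ⟨p⟩ and ⟨p²⟩ separately; (Δp)² = ⟨p²⟩ − ⟨p⟩².
Differentiate x·exp(−λ·x) with the product rule; every integrand then reduces to terms xʲ·e^(−2λx) on [0, ∞), with ∫₀^∞ xʲ·e^(−2λx) dx = j!/(2λ)^(j+1).
Normalization: ∫|φ|² dx = 0.010687.
⟨p⟩ = 0.0000 and ⟨p²⟩ = 8.1796.
(Δp)² = 8.1796 − (0.0000)² = 8.1796.

8.180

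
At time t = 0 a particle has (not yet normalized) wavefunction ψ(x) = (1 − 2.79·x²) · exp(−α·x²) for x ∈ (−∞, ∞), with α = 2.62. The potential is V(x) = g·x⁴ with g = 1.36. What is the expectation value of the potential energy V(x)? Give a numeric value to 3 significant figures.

0.0447

⟨V⟩ = ∫ V(x)·|ψ|² dx / ∫|ψ|² dx.
Expand each integrand as polynomial × e^(−2αx²) and use ∫x^(2j)·e^(−2αx²) dx = (2j−1)!!/(4α)^j · √(π/(2α)), odd powers → 0; here √(π/(2α)) = 0.77430.
State is unnormalized: ∫|ψ|² dx = 0.52666, and ∫ψ*·V(x)·ψ dx = 0.023539, so ⟨V⟩ = 0.023539 / 0.52666.
⟨V⟩ = 0.044696.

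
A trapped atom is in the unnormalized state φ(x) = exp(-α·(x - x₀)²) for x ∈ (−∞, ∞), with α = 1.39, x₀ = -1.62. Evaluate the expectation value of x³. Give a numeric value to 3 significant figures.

⟨x³⟩ = ∫ x³·|φ|² dx / ∫|φ|² dx (integrals over the domain).
Gaussian moments (u = x − x₀): ∫u^(2j)·e^(−2αu²) du = (2j−1)!!/(4α)^j · √(π/(2α)), odd powers integrate to 0; here √(π/(2α)) = 1.0630.
State is unnormalized: ∫|φ|² dx = 1.0630, and ∫φ*·x³·φ dx = -5.4488, so ⟨x³⟩ = -5.4488 / 1.0630.
⟨x³⟩ = -5.1256.

-5.13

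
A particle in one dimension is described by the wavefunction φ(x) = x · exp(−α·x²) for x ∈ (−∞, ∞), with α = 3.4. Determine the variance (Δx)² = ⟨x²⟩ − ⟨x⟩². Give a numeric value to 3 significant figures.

0.221

Compute ⟨x⟩ and ⟨x²⟩ separately, then (Δx)² = ⟨x²⟩ − ⟨x⟩².
Expand each integrand as polynomial × e^(−2αx²) and use ∫x^(2j)·e^(−2αx²) dx = (2j−1)!!/(4α)^j · √(π/(2α)), odd powers → 0; here √(π/(2α)) = 0.67971.
Normalization: ∫|φ|² dx = 0.049978.
⟨x⟩ = 0.0000 and ⟨x²⟩ = 0.22059.
(Δx)² = 0.22059 − (0.0000)² = 0.22059.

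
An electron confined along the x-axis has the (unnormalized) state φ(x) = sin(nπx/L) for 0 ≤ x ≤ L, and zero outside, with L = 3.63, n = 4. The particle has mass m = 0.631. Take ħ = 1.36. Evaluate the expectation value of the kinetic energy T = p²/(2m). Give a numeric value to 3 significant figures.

17.6

T = −(ħ²/2m) d²/dx², so ⟨T⟩ = −(ħ²/2m) ∫ φ*·φ'' dx / ∫|φ|² dx; with m = 0.631.
d/dx sin(nπx/L) = (nπ/L)·cos(nπx/L) and d²/dx² sin(nπx/L) = −(nπ/L)²·sin(nπx/L); on 0 ≤ x ≤ L, ∫sin²(nπx/L) dx = L/2 and ∫sin(nπx/L)·cos(nπx/L) dx = 0.
State is unnormalized: ∫|φ|² dx = 1.8150, and ∫φ*·(−ħ²/2m · φ'') dx = 31.879, so ⟨T⟩ = 31.879 / 1.8150.
⟨T⟩ = 17.564.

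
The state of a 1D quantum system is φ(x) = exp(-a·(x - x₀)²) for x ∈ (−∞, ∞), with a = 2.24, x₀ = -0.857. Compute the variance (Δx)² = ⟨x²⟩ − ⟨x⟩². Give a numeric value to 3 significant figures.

0.112

Compute ⟨x⟩ and ⟨x²⟩ separately, then (Δx)² = ⟨x²⟩ − ⟨x⟩².
Gaussian moments (u = x − x₀): ∫u^(2j)·e^(−2au²) du = (2j−1)!!/(4a)^j · √(π/(2a)), odd powers integrate to 0; here √(π/(2a)) = 0.83741.
Normalization: ∫|φ|² dx = 0.83741.
⟨x⟩ = -0.85700 and ⟨x²⟩ = 0.84606.
(Δx)² = 0.84606 − (-0.85700)² = 0.11161.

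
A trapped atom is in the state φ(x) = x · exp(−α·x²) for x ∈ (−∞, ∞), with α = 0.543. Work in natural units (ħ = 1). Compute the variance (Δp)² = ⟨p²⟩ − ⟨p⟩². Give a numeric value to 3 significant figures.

Compute ⟨p⟩ and ⟨p²⟩ separately; (Δp)² = ⟨p²⟩ − ⟨p⟩².
Expand each integrand as polynomial × e^(−2αx²) and use ∫x^(2j)·e^(−2αx²) dx = (2j−1)!!/(4α)^j · √(π/(2α)), odd powers → 0; here √(π/(2α)) = 1.7008. Differentiate with the product rule, d/dx e^(−αx²) = −2αx·e^(−αx²).
Normalization: ∫|φ|² dx = 0.78307.
⟨p⟩ = 0.0000 and ⟨p²⟩ = 1.6290.
(Δp)² = 1.6290 − (0.0000)² = 1.6290.

1.63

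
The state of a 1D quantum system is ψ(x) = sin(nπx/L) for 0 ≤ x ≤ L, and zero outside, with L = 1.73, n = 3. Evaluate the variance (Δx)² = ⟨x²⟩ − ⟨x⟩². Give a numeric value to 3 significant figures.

Compute ⟨x⟩ and ⟨x²⟩ separately, then (Δx)² = ⟨x²⟩ − ⟨x⟩².
With sin²θ = (1 − cos2θ)/2 on 0 ≤ x ≤ L: ∫sin²(nπx/L) dx = L/2, ∫x·sin²(nπx/L) dx = L²/4, ∫x²·sin²(nπx/L) dx = L³·(1/6 − 1/(4n²π²)); higher powers xᵏ the same way, integrating xᵏ·cos(2nπx/L) by parts.
Normalization: ∫|ψ|² dx = 0.86500.
⟨x⟩ = 0.86500 and ⟨x²⟩ = 0.98079.
(Δx)² = 0.98079 − (0.86500)² = 0.23256.

0.233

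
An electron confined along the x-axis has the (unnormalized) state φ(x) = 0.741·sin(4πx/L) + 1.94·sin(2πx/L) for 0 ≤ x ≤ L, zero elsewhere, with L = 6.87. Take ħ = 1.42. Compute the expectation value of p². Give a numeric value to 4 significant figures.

2.331

p² φ = −ħ² d²φ/dx²; ⟨p²⟩ = −ħ² ∫ φ*·φ'' dx / ∫|φ|² dx.
d²/dx² sin(jπx/L) = −(jπ/L)²·sin(jπx/L); on 0 ≤ x ≤ L, ∫sin²(jπx/L) dx = L/2 and ∫sin(jπx/L)·sin(lπx/L) dx = 0 for j ≠ l, so only diagonal terms survive in ∫|φ|² and ∫φ·φ″; ∫φ·φ′ dx = [φ²/2] between the walls = 0.
State is unnormalized: ∫|φ|² dx = 14.814, and ∫φ*·(−ħ² φ'') dx = 34.530, so ⟨p²⟩ = 34.530 / 14.814.
⟨p²⟩ = 2.3309.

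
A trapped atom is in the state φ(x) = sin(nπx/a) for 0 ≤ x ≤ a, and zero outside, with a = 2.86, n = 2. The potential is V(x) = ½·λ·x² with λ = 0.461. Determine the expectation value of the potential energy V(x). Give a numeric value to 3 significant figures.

0.605

⟨V⟩ = ∫ V(x)·|φ|² dx / ∫|φ|² dx.
With sin²θ = (1 − cos2θ)/2 on 0 ≤ x ≤ a: ∫sin²(nπx/a) dx = a/2, ∫x·sin²(nπx/a) dx = a²/4, ∫x²·sin²(nπx/a) dx = a³·(1/6 − 1/(4n²π²)); higher powers xᵏ the same way, integrating xᵏ·cos(2nπx/a) by parts.
State is unnormalized: ∫|φ|² dx = 1.4300, and ∫φ*·V(x)·φ dx = 0.86456, so ⟨V⟩ = 0.86456 / 1.4300.
⟨V⟩ = 0.60459.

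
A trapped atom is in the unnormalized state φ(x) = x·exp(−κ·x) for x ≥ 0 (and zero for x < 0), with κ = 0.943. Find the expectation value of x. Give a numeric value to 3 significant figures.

⟨x⟩ = ∫ x·|φ|² dx / ∫|φ|² dx (integrals over the domain).
Every integrand reduces to terms xʲ·e^(−2κx) on [0, ∞); use ∫₀^∞ xʲ·e^(−2κx) dx = j!/(2κ)^(j+1).
State is unnormalized: ∫|φ|² dx = 0.29813, and ∫φ*·x·φ dx = 0.47423, so ⟨x⟩ = 0.47423 / 0.29813.
⟨x⟩ = 1.5907.

1.59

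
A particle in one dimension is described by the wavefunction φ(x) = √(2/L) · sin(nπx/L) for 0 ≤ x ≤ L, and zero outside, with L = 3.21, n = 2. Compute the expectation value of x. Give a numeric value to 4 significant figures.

1.605

⟨x⟩ = ∫ x·|φ|² dx (integrals over the domain).
With sin²θ = (1 − cos2θ)/2 on 0 ≤ x ≤ L: ∫sin²(nπx/L) dx = L/2, ∫x·sin²(nπx/L) dx = L²/4, ∫x²·sin²(nπx/L) dx = L³·(1/6 − 1/(4n²π²)); higher powers xᵏ the same way, integrating xᵏ·cos(2nπx/L) by parts.
⟨x⟩ = 1.6050.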